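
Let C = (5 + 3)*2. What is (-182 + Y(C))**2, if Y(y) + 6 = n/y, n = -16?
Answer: 35721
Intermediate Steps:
C = 16 (C = 8*2 = 16)
Y(y) = -6 - 16/y
(-182 + Y(C))**2 = (-182 + (-6 - 16/16))**2 = (-182 + (-6 - 16*1/16))**2 = (-182 + (-6 - 1))**2 = (-182 - 7)**2 = (-189)**2 = 35721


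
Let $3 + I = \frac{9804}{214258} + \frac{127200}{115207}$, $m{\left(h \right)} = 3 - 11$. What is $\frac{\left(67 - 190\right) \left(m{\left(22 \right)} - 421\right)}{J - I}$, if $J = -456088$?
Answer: $- \frac{651250878765201}{5629020143031269} \approx -0.1157$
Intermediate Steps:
$m{\left(h \right)} = -8$ ($m{\left(h \right)} = 3 - 11 = -8$)
$I = - \frac{22834478595}{12342010703}$ ($I = -3 + \left(\frac{9804}{214258} + \frac{127200}{115207}\right) = -3 + \left(9804 \cdot \frac{1}{214258} + 127200 \cdot \frac{1}{115207}\right) = -3 + \left(\frac{4902}{107129} + \frac{127200}{115207}\right) = -3 + \frac{14191553514}{12342010703} = - \frac{22834478595}{12342010703} \approx -1.8501$)
$\frac{\left(67 - 190\right) \left(m{\left(22 \right)} - 421\right)}{J - I} = \frac{\left(67 - 190\right) \left(-8 - 421\right)}{-456088 - - \frac{22834478595}{12342010703}} = \frac{\left(-123\right) \left(-429\right)}{-456088 + \frac{22834478595}{12342010703}} = \frac{52767}{- \frac{5629020143031269}{12342010703}} = 52767 \left(- \frac{12342010703}{5629020143031269}\right) = - \frac{651250878765201}{5629020143031269}$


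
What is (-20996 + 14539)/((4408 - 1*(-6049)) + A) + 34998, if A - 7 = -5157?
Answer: 185727929/5307 ≈ 34997.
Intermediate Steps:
A = -5150 (A = 7 - 5157 = -5150)
(-20996 + 14539)/((4408 - 1*(-6049)) + A) + 34998 = (-20996 + 14539)/((4408 - 1*(-6049)) - 5150) + 34998 = -6457/((4408 + 6049) - 5150) + 34998 = -6457/(10457 - 5150) + 34998 = -6457/5307 + 34998 = 185727929/5307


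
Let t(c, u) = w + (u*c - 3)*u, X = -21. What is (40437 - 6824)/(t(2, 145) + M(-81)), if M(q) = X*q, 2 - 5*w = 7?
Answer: 33613/43315 ≈ 0.77601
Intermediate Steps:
w = -1 (w = 2/5 - 1/5*7 = 2/5 - 7/5 = -1)
t(c, u) = -1 + u*(-3 + c*u) (t(c, u) = -1 + (u*c - 3)*u = -1 + (c*u - 3)*u = -1 + (-3 + c*u)*u = -1 + u*(-3 + c*u))
M(q) = -21*q
(40437 - 6824)/(t(2, 145) + M(-81)) = (40437 - 6824)/((-1 - 3*145 + 2*145**2) - 21*(-81)) = 33613/((-1 - 435 + 2*21025) + 1701) = 33613/((-1 - 435 + 42050) + 1701) = 33613/(41614 + 1701) = 33613/43315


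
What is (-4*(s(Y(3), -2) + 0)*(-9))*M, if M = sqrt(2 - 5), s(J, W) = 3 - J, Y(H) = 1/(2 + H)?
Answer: 504*I*sqrt(3)/5 ≈ 174.59*I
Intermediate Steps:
M = I*sqrt(3) (M = sqrt(-3) = I*sqrt(3) ≈ 1.732*I)
(-4*(s(Y(3), -2) + 0)*(-9))*M = (-4*((3 - 1/(2 + 3)) + 0)*(-9))*(I*sqrt(3)) = (-4*((3 - 1/5) + 0)*(-9))*(I*sqrt(3)) = (-4*(14/5 + 0)*(-9))*(I*sqrt(3)) = (-4*14/5*(-9))*(I*sqrt(3)) = (-56/5*(-9))*(I*sqrt(3)) = 504*(I*sqrt(3))/5 = 504*I*sqrt(3)/5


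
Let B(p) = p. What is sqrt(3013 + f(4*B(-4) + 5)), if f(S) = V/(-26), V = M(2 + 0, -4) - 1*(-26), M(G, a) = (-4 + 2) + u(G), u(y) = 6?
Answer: sqrt(509002)/13 ≈ 54.880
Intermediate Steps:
M(G, a) = 4 (M(G, a) = (-4 + 2) + 6 = -2 + 6 = 4)
V = 30 (V = 4 - 1*(-26) = 4 + 26 = 30)
f(S) = -15/13 (f(S) = 30/(-26) = 30*(-1/26) = -15/13)
sqrt(3013 + f(4*B(-4) + 5)) = sqrt(3013 - 15/13) = sqrt(39154/13) = sqrt(509002)/13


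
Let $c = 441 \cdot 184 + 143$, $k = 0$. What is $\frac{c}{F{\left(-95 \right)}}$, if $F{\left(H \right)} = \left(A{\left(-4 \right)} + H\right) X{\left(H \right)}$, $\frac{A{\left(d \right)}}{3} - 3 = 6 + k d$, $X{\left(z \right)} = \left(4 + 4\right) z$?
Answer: $\frac{81287}{51680} \approx 1.5729$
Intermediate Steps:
$X{\left(z \right)} = 8 z$
$A{\left(d \right)} = 27$ ($A{\left(d \right)} = 9 + 3 \left(6 + 0 d\right) = 9 + 3 \left(6 + 0\right) = 9 + 3 \cdot 6 = 9 + 18 = 27$)
$c = 81287$ ($c = 81144 + 143 = 81287$)
$F{\left(H \right)} = 8 H \left(27 + H\right)$ ($F{\left(H \right)} = \left(27 + H\right) 8 H = 8 H \left(27 + H\right)$)
$\frac{c}{F{\left(-95 \right)}} = \frac{81287}{8 \left(-95\right) \left(27 - 95\right)} = \frac{81287}{8 \left(-95\right) \left(-68\right)} = \frac{81287}{51680}$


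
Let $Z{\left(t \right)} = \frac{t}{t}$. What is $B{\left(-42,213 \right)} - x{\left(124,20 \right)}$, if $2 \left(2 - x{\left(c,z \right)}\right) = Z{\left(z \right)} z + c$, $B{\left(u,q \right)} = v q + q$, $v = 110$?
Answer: $23713$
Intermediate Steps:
$Z{\left(t \right)} = 1$
$B{\left(u,q \right)} = 111 q$ ($B{\left(u,q \right)} = 110 q + q = 111 q$)
$x{\left(c,z \right)} = 2 - \frac{c}{2} - \frac{z}{2}$ ($x{\left(c,z \right)} = 2 - \frac{1 z + c}{2} = 2 - \frac{z + c}{2} = 2 - \frac{c + z}{2} = 2 - \left(\frac{c}{2} + \frac{z}{2}\right) = 2 - \frac{c}{2} - \frac{z}{2}$)
$B{\left(-42,213 \right)} - x{\left(124,20 \right)} = 111 \cdot 213 - \left(2 - 62 - 10\right) = 23643 - \left(2 - 62 - 10\right) = 23643 - -70 = 23643 + 70 = 23713$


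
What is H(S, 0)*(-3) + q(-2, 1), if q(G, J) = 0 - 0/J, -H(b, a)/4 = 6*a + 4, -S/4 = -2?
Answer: 48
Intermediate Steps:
S = 8 (S = -4*(-2) = 8)
H(b, a) = -16 - 24*a (H(b, a) = -4*(6*a + 4) = -4*(4 + 6*a) = -16 - 24*a)
q(G, J) = 0 (q(G, J) = 0 - 1*0 = 0 + 0 = 0)
H(S, 0)*(-3) + q(-2, 1) = (-16 - 24*0)*(-3) + 0 = (-16 + 0)*(-3) + 0 = -16*(-3) + 0 = 48 + 0 = 48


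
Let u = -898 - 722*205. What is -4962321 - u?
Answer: -4813413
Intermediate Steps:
u = -148908 (u = -898 - 148010 = -148908)
-4962321 - u = -4962321 - 1*(-148908) = -4962321 + 148908 = -4813413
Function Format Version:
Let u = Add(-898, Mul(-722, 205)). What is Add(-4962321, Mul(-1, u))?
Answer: -4813413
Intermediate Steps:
u = -148908 (u = Add(-898, -148010) = -148908)
Add(-4962321, Mul(-1, u)) = Add(-4962321, Mul(-1, -148908)) = Add(-4962321, 148908) = -4813413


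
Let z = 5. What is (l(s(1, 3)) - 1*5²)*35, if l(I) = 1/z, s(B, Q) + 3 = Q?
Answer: -868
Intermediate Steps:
s(B, Q) = -3 + Q
l(I) = ⅕ (l(I) = 1/5 = ⅕)
(l(s(1, 3)) - 1*5²)*35 = (⅕ - 1*5²)*35 = (⅕ - 1*25)*35 = (⅕ - 25)*35 = -124/5*35 = -868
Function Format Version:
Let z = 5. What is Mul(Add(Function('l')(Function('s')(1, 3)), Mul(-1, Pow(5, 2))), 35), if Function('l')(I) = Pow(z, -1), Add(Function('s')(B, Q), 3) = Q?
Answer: -868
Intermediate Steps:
Function('s')(B, Q) = Add(-3, Q)
Function('l')(I) = Rational(1, 5) (Function('l')(I) = Pow(5, -1) = Rational(1, 5))
Mul(Add(Function('l')(Function('s')(1, 3)), Mul(-1, Pow(5, 2))), 35) = Mul(Add(Rational(1, 5), Mul(-1, Pow(5, 2))), 35) = Mul(Add(Rational(1, 5), Mul(-1, 25)), 35) = Mul(Add(Rational(1, 5), -25), 35) = Mul(Rational(-124, 5), 35) = -868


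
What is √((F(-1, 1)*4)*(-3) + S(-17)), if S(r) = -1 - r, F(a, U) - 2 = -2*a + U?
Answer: 2*I*√11 ≈ 6.6332*I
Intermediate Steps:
F(a, U) = 2 + U - 2*a (F(a, U) = 2 + (-2*a + U) = 2 + (U - 2*a) = 2 + U - 2*a)
√((F(-1, 1)*4)*(-3) + S(-17)) = √(((2 + 1 - 2*(-1))*4)*(-3) + (-1 - 1*(-17))) = √(((2 + 1 + 2)*4)*(-3) + (-1 + 17)) = √((5*4)*(-3) + 16) = √(20*(-3) + 16) = √(-60 + 16) = √(-44) = 2*I*√11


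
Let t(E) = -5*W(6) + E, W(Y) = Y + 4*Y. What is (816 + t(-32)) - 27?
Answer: 607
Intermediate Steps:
W(Y) = 5*Y
t(E) = -150 + E (t(E) = -25*6 + E = -5*30 + E = -150 + E)
(816 + t(-32)) - 27 = (816 + (-150 - 32)) - 27 = (816 - 182) - 27 = 634 - 27 = 607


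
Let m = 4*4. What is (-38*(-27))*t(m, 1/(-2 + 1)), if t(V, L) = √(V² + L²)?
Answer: 1026*√257 ≈ 16448.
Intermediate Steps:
m = 16
t(V, L) = √(L² + V²)
(-38*(-27))*t(m, 1/(-2 + 1)) = (-38*(-27))*√((1/(-2 + 1))² + 16²) = 1026*√((1/(-1))² + 256) = 1026*√((-1)² + 256) = 1026*√(1 + 256) = 1026*√257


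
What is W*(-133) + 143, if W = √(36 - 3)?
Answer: 143 - 133*√33 ≈ -621.03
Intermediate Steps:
W = √33 ≈ 5.7446
W*(-133) + 143 = √33*(-133) + 143 = -133*√33 + 143 = 143 - 133*√33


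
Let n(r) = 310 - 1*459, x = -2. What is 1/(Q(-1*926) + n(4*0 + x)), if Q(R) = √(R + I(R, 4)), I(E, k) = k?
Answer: -149/23123 - I*√922/23123 ≈ -0.0064438 - 0.0013132*I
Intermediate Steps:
Q(R) = √(4 + R) (Q(R) = √(R + 4) = √(4 + R))
n(r) = -149 (n(r) = 310 - 459 = -149)
1/(Q(-1*926) + n(4*0 + x)) = 1/(√(4 - 1*926) - 149) = 1/(√(4 - 926) - 149) = 1/(√(-922) - 149) = 1/(I*√922 - 149) = 1/(-149 + I*√922)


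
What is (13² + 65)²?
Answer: 54756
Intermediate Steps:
(13² + 65)² = (169 + 65)² = 234² = 54756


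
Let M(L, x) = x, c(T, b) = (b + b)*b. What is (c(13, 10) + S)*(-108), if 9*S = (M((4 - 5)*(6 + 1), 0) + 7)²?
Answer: -22188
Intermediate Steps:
c(T, b) = 2*b² (c(T, b) = (2*b)*b = 2*b²)
S = 49/9 (S = (0 + 7)²/9 = (⅑)*7² = (⅑)*49 = 49/9 ≈ 5.4444)
(c(13, 10) + S)*(-108) = (2*10² + 49/9)*(-108) = (2*100 + 49/9)*(-108) = (200 + 49/9)*(-108) = (1849/9)*(-108) = -22188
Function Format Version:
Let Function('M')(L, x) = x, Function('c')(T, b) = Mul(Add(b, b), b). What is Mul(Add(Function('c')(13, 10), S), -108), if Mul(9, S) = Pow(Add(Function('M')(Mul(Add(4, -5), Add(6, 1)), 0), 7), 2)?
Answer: -22188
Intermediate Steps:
Function('c')(T, b) = Mul(2, Pow(b, 2)) (Function('c')(T, b) = Mul(Mul(2, b), b) = Mul(2, Pow(b, 2)))
S = Rational(49, 9) (S = Mul(Rational(1, 9), Pow(Add(0, 7), 2)) = Mul(Rational(1, 9), Pow(7, 2)) = Mul(Rational(1, 9), 49) = Rational(49, 9) ≈ 5.4444)
Mul(Add(Function('c')(13, 10), S), -108) = Mul(Add(Mul(2, Pow(10, 2)), Rational(49, 9)), -108) = Mul(Add(Mul(2, 100), Rational(49, 9)), -108) = Mul(Add(200, Rational(49, 9)), -108) = Mul(Rational(1849, 9), -108) = -22188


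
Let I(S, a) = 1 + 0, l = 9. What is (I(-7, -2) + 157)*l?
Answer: 1422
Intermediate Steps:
I(S, a) = 1
(I(-7, -2) + 157)*l = (1 + 157)*9 = 158*9 = 1422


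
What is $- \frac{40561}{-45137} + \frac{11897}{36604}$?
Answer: $\frac{2021689733}{1652194748} \approx 1.2236$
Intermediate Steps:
$- \frac{40561}{-45137} + \frac{11897}{36604} = \left(-40561\right) \left(- \frac{1}{45137}\right) + 11897 \cdot \frac{1}{36604} = \frac{40561}{45137} + \frac{11897}{36604} = \frac{2021689733}{1652194748}$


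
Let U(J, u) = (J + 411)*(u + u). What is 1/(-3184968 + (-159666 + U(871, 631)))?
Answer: -1/1726750 ≈ -5.7912e-7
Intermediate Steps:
U(J, u) = 2*u*(411 + J) (U(J, u) = (411 + J)*(2*u) = 2*u*(411 + J))
1/(-3184968 + (-159666 + U(871, 631))) = 1/(-3184968 + (-159666 + 2*631*(411 + 871))) = 1/(-3184968 + (-159666 + 2*631*1282)) = 1/(-3184968 + (-159666 + 1617884)) = 1/(-3184968 + 1458218) = 1/(-1726750) = -1/1726750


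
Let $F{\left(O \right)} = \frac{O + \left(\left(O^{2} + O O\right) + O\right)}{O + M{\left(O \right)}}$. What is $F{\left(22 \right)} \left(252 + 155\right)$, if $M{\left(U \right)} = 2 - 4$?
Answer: $\frac{102971}{5} \approx 20594.0$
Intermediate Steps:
$M{\left(U \right)} = -2$ ($M{\left(U \right)} = 2 - 4 = -2$)
$F{\left(O \right)} = \frac{2 O + 2 O^{2}}{-2 + O}$ ($F{\left(O \right)} = \frac{O + \left(\left(O^{2} + O O\right) + O\right)}{O - 2} = \frac{O + \left(\left(O^{2} + O^{2}\right) + O\right)}{-2 + O} = \frac{O + \left(2 O^{2} + O\right)}{-2 + O} = \frac{O + \left(O + 2 O^{2}\right)}{-2 + O} = \frac{2 O + 2 O^{2}}{-2 + O}$)
$F{\left(22 \right)} \left(252 + 155\right) = 2 \cdot 22 \frac{1}{-2 + 22} \left(1 + 22\right) \left(252 + 155\right) = 2 \cdot 22 \cdot \frac{1}{20} \cdot 23 \cdot 407 = \frac{253}{5} \cdot 407 = \frac{102971}{5}$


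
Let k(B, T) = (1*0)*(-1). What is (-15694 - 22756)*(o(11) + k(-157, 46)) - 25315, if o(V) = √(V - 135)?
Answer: -25315 - 76900*I*√31 ≈ -25315.0 - 4.2816e+5*I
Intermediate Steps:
k(B, T) = 0 (k(B, T) = 0*(-1) = 0)
o(V) = √(-135 + V)
(-15694 - 22756)*(o(11) + k(-157, 46)) - 25315 = (-15694 - 22756)*(√(-135 + 11) + 0) - 25315 = -38450*(√(-124) + 0) - 25315 = -38450*(2*I*√31 + 0) - 25315 = -76900*I*√31 - 25315 = -25315 - 76900*I*√31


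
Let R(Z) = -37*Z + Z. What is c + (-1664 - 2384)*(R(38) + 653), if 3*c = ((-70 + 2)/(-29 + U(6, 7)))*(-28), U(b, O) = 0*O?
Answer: 251803936/87 ≈ 2.8943e+6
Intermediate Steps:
U(b, O) = 0
R(Z) = -36*Z
c = -1904/87 (c = (((-70 + 2)/(-29 + 0))*(-28))/3 = (-68/(-29)*(-28))/3 = (-68*(-1/29)*(-28))/3 = ((68/29)*(-28))/3 = (1/3)*(-1904/29) = -1904/87 ≈ -21.885)
c + (-1664 - 2384)*(R(38) + 653) = -1904/87 + (-1664 - 2384)*(-36*38 + 653) = -1904/87 - 4048*(-1368 + 653) = -1904/87 - 4048*(-715) = -1904/87 + 2894320 = 251803936/87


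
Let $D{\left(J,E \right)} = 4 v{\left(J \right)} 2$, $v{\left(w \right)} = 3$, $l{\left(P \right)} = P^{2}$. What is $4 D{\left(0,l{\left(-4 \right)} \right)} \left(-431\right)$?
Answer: $-41376$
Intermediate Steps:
$D{\left(J,E \right)} = 24$ ($D{\left(J,E \right)} = 4 \cdot 3 \cdot 2 = 12 \cdot 2 = 24$)
$4 D{\left(0,l{\left(-4 \right)} \right)} \left(-431\right) = 4 \cdot 24 \left(-431\right) = 96 \left(-431\right) = -41376$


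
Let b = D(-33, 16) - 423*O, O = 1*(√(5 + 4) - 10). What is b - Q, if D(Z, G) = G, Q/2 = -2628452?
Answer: 5259881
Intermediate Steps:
Q = -5256904 (Q = 2*(-2628452) = -5256904)
O = -7 (O = 1*(√9 - 10) = 1*(3 - 10) = 1*(-7) = -7)
b = 2977 (b = 16 - 423*(-7) = 16 + 2961 = 2977)
b - Q = 2977 - 1*(-5256904) = 2977 + 5256904 = 5259881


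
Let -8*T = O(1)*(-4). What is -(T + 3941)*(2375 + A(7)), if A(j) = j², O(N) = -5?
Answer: -9546924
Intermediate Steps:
T = -5/2 (T = -(-5)*(-4)/8 = -⅛*20 = -5/2 ≈ -2.5000)
-(T + 3941)*(2375 + A(7)) = -(-5/2 + 3941)*(2375 + 7²) = -7877*(2375 + 49)/2 = -7877*2424/2 = -1*9546924 = -9546924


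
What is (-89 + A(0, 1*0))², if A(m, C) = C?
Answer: 7921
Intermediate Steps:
(-89 + A(0, 1*0))² = (-89 + 1*0)² = (-89 + 0)² = (-89)² = 7921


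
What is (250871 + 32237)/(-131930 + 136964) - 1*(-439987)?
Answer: 1107588833/2517 ≈ 4.4004e+5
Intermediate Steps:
(250871 + 32237)/(-131930 + 136964) - 1*(-439987) = 283108/5034 + 439987 = 283108*(1/5034) + 439987 = 141554/2517 + 439987 = 1107588833/2517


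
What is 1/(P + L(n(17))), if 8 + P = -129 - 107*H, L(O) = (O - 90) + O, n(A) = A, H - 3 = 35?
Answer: -1/4259 ≈ -0.00023480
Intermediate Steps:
H = 38 (H = 3 + 35 = 38)
L(O) = -90 + 2*O (L(O) = (-90 + O) + O = -90 + 2*O)
P = -4203 (P = -8 + (-129 - 107*38) = -8 + (-129 - 4066) = -8 - 4195 = -4203)
1/(P + L(n(17))) = 1/(-4203 + (-90 + 2*17)) = 1/(-4203 + (-90 + 34)) = 1/(-4203 - 56) = 1/(-4259) = -1/4259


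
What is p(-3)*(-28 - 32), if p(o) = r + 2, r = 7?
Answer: -540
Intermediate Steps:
p(o) = 9 (p(o) = 7 + 2 = 9)
p(-3)*(-28 - 32) = 9*(-28 - 32) = 9*(-60) = -540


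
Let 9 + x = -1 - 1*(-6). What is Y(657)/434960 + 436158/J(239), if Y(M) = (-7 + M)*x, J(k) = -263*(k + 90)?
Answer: -4748406347/940894598 ≈ -5.0467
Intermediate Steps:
J(k) = -23670 - 263*k (J(k) = -263*(90 + k) = -23670 - 263*k)
x = -4 (x = -9 + (-1 - 1*(-6)) = -9 + (-1 + 6) = -9 + 5 = -4)
Y(M) = 28 - 4*M (Y(M) = (-7 + M)*(-4) = 28 - 4*M)
Y(657)/434960 + 436158/J(239) = (28 - 4*657)/434960 + 436158/(-23670 - 263*239) = (28 - 2628)*(1/434960) + 436158/(-23670 - 62857) = -2600*1/434960 + 436158/(-86527) = -65/10874 + 436158*(-1/86527) = -65/10874 - 436158/86527 = -4748406347/940894598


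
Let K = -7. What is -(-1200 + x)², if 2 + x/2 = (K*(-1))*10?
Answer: -1132096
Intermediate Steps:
x = 136 (x = -4 + 2*(-7*(-1)*10) = -4 + 2*(7*10) = -4 + 2*70 = -4 + 140 = 136)
-(-1200 + x)² = -(-1200 + 136)² = -1*(-1064)² = -1*1132096 = -1132096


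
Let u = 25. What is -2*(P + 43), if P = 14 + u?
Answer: -164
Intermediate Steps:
P = 39 (P = 14 + 25 = 39)
-2*(P + 43) = -2*(39 + 43) = -2*82 = -164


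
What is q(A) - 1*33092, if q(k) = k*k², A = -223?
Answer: -11122659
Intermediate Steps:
q(k) = k³
q(A) - 1*33092 = (-223)³ - 1*33092 = -11089567 - 33092 = -11122659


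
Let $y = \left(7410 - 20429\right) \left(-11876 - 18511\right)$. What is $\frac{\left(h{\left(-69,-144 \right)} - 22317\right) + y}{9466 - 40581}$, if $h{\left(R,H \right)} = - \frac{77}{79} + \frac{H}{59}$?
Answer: $- \frac{263403785411}{20718145} \approx -12714.0$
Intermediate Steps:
$h{\left(R,H \right)} = - \frac{77}{79} + \frac{H}{59}$ ($h{\left(R,H \right)} = \left(-77\right) \frac{1}{79} + H \frac{1}{59} = - \frac{77}{79} + \frac{H}{59}$)
$y = 395608353$ ($y = \left(-13019\right) \left(-30387\right) = 395608353$)
$\frac{\left(h{\left(-69,-144 \right)} - 22317\right) + y}{9466 - 40581} = \frac{\left(\left(- \frac{77}{79} + \frac{1}{59} \left(-144\right)\right) - 22317\right) + 395608353}{9466 - 40581} = \frac{\left(\left(- \frac{77}{79} - \frac{144}{59}\right) - 22317\right) + 395608353}{-31115} = \left(\left(- \frac{15919}{4661} - 22317\right) + 395608353\right) \left(- \frac{1}{31115}\right) = \left(- \frac{104035456}{4661} + 395608353\right) \left(- \frac{1}{31115}\right) = \frac{1843826497877}{4661} \left(- \frac{1}{31115}\right) = - \frac{263403785411}{20718145}$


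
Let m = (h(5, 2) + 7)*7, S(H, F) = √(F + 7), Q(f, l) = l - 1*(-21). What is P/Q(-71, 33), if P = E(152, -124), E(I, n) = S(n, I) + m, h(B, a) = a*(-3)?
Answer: 7/54 + √159/54 ≈ 0.36314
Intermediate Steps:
h(B, a) = -3*a
Q(f, l) = 21 + l (Q(f, l) = l + 21 = 21 + l)
S(H, F) = √(7 + F)
m = 7 (m = (-3*2 + 7)*7 = (-6 + 7)*7 = 1*7 = 7)
E(I, n) = 7 + √(7 + I) (E(I, n) = √(7 + I) + 7 = 7 + √(7 + I))
P = 7 + √159 (P = 7 + √(7 + 152) = 7 + √159 ≈ 19.610)
P/Q(-71, 33) = (7 + √159)/(21 + 33) = (7 + √159)/54 = (7 + √159)*(1/54) = 7/54 + √159/54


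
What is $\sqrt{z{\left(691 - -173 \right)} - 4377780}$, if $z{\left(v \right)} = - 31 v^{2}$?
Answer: $6 i \sqrt{764421} \approx 5245.9 i$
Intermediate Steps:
$\sqrt{z{\left(691 - -173 \right)} - 4377780} = \sqrt{- 31 \left(691 - -173\right)^{2} - 4377780} = \sqrt{- 31 \left(691 + 173\right)^{2} - 4377780} = \sqrt{- 31 \cdot 864^{2} - 4377780} = \sqrt{\left(-31\right) 746496 - 4377780} = \sqrt{-23141376 - 4377780} = \sqrt{-27519156} = 6 i \sqrt{764421}$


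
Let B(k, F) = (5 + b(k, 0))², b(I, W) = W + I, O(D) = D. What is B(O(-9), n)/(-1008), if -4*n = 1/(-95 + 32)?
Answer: -1/63 ≈ -0.015873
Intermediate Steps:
b(I, W) = I + W
n = 1/252 (n = -1/(4*(-95 + 32)) = -¼/(-63) = -¼*(-1/63) = 1/252 ≈ 0.0039683)
B(k, F) = (5 + k)² (B(k, F) = (5 + (k + 0))² = (5 + k)²)
B(O(-9), n)/(-1008) = (5 - 9)²/(-1008) = (-4)²*(-1/1008) = 16*(-1/1008) = -1/63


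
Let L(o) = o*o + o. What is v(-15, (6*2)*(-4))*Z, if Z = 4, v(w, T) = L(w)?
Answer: 840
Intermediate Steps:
L(o) = o + o² (L(o) = o² + o = o + o²)
v(w, T) = w*(1 + w)
v(-15, (6*2)*(-4))*Z = -15*(1 - 15)*4 = -15*(-14)*4 = 210*4 = 840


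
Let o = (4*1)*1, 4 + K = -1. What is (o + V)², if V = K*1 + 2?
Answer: 1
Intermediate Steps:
K = -5 (K = -4 - 1 = -5)
o = 4 (o = 4*1 = 4)
V = -3 (V = -5*1 + 2 = -5 + 2 = -3)
(o + V)² = (4 - 3)² = 1² = 1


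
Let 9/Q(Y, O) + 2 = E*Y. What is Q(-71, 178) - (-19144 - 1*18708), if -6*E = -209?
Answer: 562139998/14851 ≈ 37852.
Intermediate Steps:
E = 209/6 (E = -⅙*(-209) = 209/6 ≈ 34.833)
Q(Y, O) = 9/(-2 + 209*Y/6)
Q(-71, 178) - (-19144 - 1*18708) = 54/(-12 + 209*(-71)) - (-19144 - 1*18708) = 54/(-12 - 14839) - (-19144 - 18708) = 54/(-14851) - 1*(-37852) = 54*(-1/14851) + 37852 = -54/14851 + 37852 = 562139998/14851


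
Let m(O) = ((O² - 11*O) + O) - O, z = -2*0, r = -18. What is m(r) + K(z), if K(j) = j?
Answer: 522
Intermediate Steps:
z = 0
m(O) = O² - 11*O (m(O) = (O² - 10*O) - O = O² - 11*O)
m(r) + K(z) = -18*(-11 - 18) + 0 = -18*(-29) + 0 = 522 + 0 = 522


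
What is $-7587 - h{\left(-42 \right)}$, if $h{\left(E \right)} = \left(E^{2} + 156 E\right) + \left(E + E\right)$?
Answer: $-2715$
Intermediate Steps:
$h{\left(E \right)} = E^{2} + 158 E$ ($h{\left(E \right)} = \left(E^{2} + 156 E\right) + 2 E = E^{2} + 158 E$)
$-7587 - h{\left(-42 \right)} = -7587 - - 42 \left(158 - 42\right) = -7587 - \left(-42\right) 116 = -7587 - -4872 = -7587 + 4872 = -2715$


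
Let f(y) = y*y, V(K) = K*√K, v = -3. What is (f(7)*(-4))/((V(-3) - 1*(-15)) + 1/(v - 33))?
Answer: -3803184/325513 - 762048*I*√3/325513 ≈ -11.684 - 4.0548*I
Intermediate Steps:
V(K) = K^(3/2)
f(y) = y²
(f(7)*(-4))/((V(-3) - 1*(-15)) + 1/(v - 33)) = (7²*(-4))/(((-3)^(3/2) - 1*(-15)) + 1/(-3 - 33)) = (49*(-4))/((-3*I*√3 + 15) + 1/(-36)) = -196/((15 - 3*I*√3) - 1/36) = -196/(539/36 - 3*I*√3)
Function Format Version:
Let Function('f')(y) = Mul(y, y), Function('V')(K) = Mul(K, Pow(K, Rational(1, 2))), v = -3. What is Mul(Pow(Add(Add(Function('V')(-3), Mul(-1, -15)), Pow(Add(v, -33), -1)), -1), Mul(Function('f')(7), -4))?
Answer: Add(Rational(-3803184, 325513), Mul(Rational(-762048, 325513), I, Pow(3, Rational(1, 2)))) ≈ Add(-11.684, Mul(-4.0548, I))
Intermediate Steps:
Function('V')(K) = Pow(K, Rational(3, 2))
Function('f')(y) = Pow(y, 2)
Mul(Pow(Add(Add(Function('V')(-3), Mul(-1, -15)), Pow(Add(v, -33), -1)), -1), Mul(Function('f')(7), -4)) = Mul(Pow(Add(Add(Pow(-3, Rational(3, 2)), Mul(-1, -15)), Pow(Add(-3, -33), -1)), -1), Mul(Pow(7, 2), -4)) = Mul(Pow(Add(Add(Mul(-3, I, Pow(3, Rational(1, 2))), 15), Pow(-36, -1)), -1), Mul(49, -4)) = Mul(Pow(Add(Add(15, Mul(-3, I, Pow(3, Rational(1, 2)))), Rational(-1, 36)), -1), -196) = Mul(Pow(Add(Rational(539, 36), Mul(-3, I, Pow(3, Rational(1, 2)))), -1), -196) = Mul(-196, Pow(Add(Rational(539, 36), Mul(-3, I, Pow(3, Rational(1, 2)))), -1))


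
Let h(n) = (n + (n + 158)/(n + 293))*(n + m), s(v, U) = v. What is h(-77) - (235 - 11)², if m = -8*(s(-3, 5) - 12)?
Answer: -427767/8 ≈ -53471.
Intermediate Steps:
m = 120 (m = -8*(-3 - 12) = -8*(-15) = 120)
h(n) = (120 + n)*(n + (158 + n)/(293 + n)) (h(n) = (n + (n + 158)/(n + 293))*(n + 120) = (n + (158 + n)/(293 + n))*(120 + n) = (120 + n)*(n + (158 + n)/(293 + n)))
h(-77) - (235 - 11)² = (18960 + (-77)³ + 414*(-77)² + 35438*(-77))/(293 - 77) - (235 - 11)² = (18960 - 456533 + 414*5929 - 2728726)/216 - 1*224² = (18960 - 456533 + 2454606 - 2728726)/216 - 1*50176 = (1/216)*(-711693) - 50176 = -26359/8 - 50176 = -427767/8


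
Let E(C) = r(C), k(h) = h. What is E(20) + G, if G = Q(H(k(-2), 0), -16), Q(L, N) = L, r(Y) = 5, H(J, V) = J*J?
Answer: 9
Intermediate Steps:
H(J, V) = J²
E(C) = 5
G = 4 (G = (-2)² = 4)
E(20) + G = 5 + 4 = 9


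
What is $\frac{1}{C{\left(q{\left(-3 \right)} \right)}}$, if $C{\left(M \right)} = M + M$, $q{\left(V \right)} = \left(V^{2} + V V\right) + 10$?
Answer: $\frac{1}{56} \approx 0.017857$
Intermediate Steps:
$q{\left(V \right)} = 10 + 2 V^{2}$ ($q{\left(V \right)} = \left(V^{2} + V^{2}\right) + 10 = 2 V^{2} + 10 = 10 + 2 V^{2}$)
$C{\left(M \right)} = 2 M$
$\frac{1}{C{\left(q{\left(-3 \right)} \right)}} = \frac{1}{2 \left(10 + 2 \left(-3\right)^{2}\right)} = \frac{1}{2 \left(10 + 2 \cdot 9\right)} = \frac{1}{2 \left(10 + 18\right)} = \frac{1}{2 \cdot 28} = \frac{1}{56}$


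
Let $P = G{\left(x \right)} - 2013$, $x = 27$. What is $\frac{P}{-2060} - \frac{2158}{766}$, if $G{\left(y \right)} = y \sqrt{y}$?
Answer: $- \frac{1451761}{788980} - \frac{81 \sqrt{3}}{2060} \approx -1.9082$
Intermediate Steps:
$G{\left(y \right)} = y^{\frac{3}{2}}$
$P = -2013 + 81 \sqrt{3}$ ($P = 27^{\frac{3}{2}} - 2013 = 81 \sqrt{3} - 2013 = -2013 + 81 \sqrt{3} \approx -1872.7$)
$\frac{P}{-2060} - \frac{2158}{766} = \frac{-2013 + 81 \sqrt{3}}{-2060} - \frac{2158}{766} = \left(-2013 + 81 \sqrt{3}\right) \left(- \frac{1}{2060}\right) - \frac{1079}{383} = \left(\frac{2013}{2060} - \frac{81 \sqrt{3}}{2060}\right) - \frac{1079}{383} = - \frac{1451761}{788980} - \frac{81 \sqrt{3}}{2060}$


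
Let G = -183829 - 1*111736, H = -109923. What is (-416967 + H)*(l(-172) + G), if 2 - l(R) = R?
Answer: 155638563990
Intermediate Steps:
l(R) = 2 - R
G = -295565 (G = -183829 - 111736 = -295565)
(-416967 + H)*(l(-172) + G) = (-416967 - 109923)*((2 - 1*(-172)) - 295565) = -526890*((2 + 172) - 295565) = -526890*(174 - 295565) = -526890*(-295391) = 155638563990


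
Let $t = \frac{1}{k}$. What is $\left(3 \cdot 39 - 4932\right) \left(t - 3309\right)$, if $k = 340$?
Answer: $\frac{1083431817}{68} \approx 1.5933 \cdot 10^{7}$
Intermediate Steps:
$t = \frac{1}{340} \approx 0.0029412$
$\left(3 \cdot 39 - 4932\right) \left(t - 3309\right) = \left(3 \cdot 39 - 4932\right) \left(\frac{1}{340} - 3309\right) = \left(117 - 4932\right) \left(- \frac{1125059}{340}\right) = \left(-4815\right) \left(- \frac{1125059}{340}\right) = \frac{1083431817}{68}$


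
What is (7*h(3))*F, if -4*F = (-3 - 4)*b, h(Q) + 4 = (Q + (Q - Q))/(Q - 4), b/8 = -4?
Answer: 2744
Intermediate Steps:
b = -32 (b = 8*(-4) = -32)
h(Q) = -4 + Q/(-4 + Q) (h(Q) = -4 + (Q + (Q - Q))/(Q - 4) = -4 + (Q + 0)/(-4 + Q) = -4 + Q/(-4 + Q))
F = -56 (F = -(-3 - 4)*(-32)/4 = -(-7)*(-32)/4 = -1/4*224 = -56)
(7*h(3))*F = (7*((16 - 3*3)/(-4 + 3)))*(-56) = (7*((16 - 9)/(-1)))*(-56) = (7*(-1*7))*(-56) = (7*(-7))*(-56) = -49*(-56) = 2744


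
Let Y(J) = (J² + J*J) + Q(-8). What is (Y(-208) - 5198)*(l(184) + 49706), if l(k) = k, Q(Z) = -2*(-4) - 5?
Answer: 4057703370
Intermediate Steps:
Q(Z) = 3 (Q(Z) = 8 - 5 = 3)
Y(J) = 3 + 2*J² (Y(J) = (J² + J*J) + 3 = (J² + J²) + 3 = 2*J² + 3 = 3 + 2*J²)
(Y(-208) - 5198)*(l(184) + 49706) = ((3 + 2*(-208)²) - 5198)*(184 + 49706) = ((3 + 2*43264) - 5198)*49890 = ((3 + 86528) - 5198)*49890 = (86531 - 5198)*49890 = 81333*49890 = 4057703370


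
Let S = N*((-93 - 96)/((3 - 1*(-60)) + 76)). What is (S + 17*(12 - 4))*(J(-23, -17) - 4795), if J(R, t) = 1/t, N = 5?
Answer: -1463945844/2363 ≈ -6.1953e+5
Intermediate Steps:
S = -945/139 (S = 5*((-93 - 96)/((3 - 1*(-60)) + 76)) = 5*(-189/((3 + 60) + 76)) = 5*(-189/(63 + 76)) = 5*(-189/139) = -945/139 ≈ -6.7986)
(S + 17*(12 - 4))*(J(-23, -17) - 4795) = (-945/139 + 17*(12 - 4))*(1/(-17) - 4795) = (-945/139 + 17*8)*(-1/17 - 4795) = (-945/139 + 136)*(-81516/17) = (17959/139)*(-81516/17) = -1463945844/2363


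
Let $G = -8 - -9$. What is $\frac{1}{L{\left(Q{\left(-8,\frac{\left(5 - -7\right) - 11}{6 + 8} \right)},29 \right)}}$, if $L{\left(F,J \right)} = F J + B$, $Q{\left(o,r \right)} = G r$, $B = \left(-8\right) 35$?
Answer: $- \frac{14}{3891} \approx -0.003598$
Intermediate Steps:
$G = 1$ ($G = -8 + 9 = 1$)
$B = -280$
$Q{\left(o,r \right)} = r$ ($Q{\left(o,r \right)} = 1 r = r$)
$L{\left(F,J \right)} = -280 + F J$ ($L{\left(F,J \right)} = F J - 280 = -280 + F J$)
$\frac{1}{L{\left(Q{\left(-8,\frac{\left(5 - -7\right) - 11}{6 + 8} \right)},29 \right)}} = \frac{1}{-280 + \frac{\left(5 - -7\right) - 11}{6 + 8} \cdot 29} = \frac{1}{-280 + \frac{\left(5 + 7\right) - 11}{14} \cdot 29} = \frac{1}{-280 + \left(12 - 11\right) \frac{1}{14} \cdot 29} = \frac{1}{-280 + 1 \cdot \frac{1}{14} \cdot 29} = \frac{1}{-280 + \frac{1}{14} \cdot 29} = \frac{1}{-280 + \frac{29}{14}} = \frac{1}{- \frac{3891}{14}} = - \frac{14}{3891}$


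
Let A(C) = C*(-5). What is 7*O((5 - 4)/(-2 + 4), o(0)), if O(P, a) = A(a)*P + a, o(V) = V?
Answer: 0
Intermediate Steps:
A(C) = -5*C
O(P, a) = a - 5*P*a (O(P, a) = (-5*a)*P + a = -5*P*a + a = a - 5*P*a)
7*O((5 - 4)/(-2 + 4), o(0)) = 7*(0*(1 - 5*(5 - 4)/(-2 + 4))) = 7*(0*(1 - 5/2)) = 7*(0*(-3/2)) = 7*0 = 0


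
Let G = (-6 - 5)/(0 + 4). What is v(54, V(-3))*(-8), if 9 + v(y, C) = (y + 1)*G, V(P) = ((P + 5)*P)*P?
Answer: 1282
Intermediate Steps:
V(P) = P**2*(5 + P) (V(P) = ((5 + P)*P)*P = (P*(5 + P))*P = P**2*(5 + P))
G = -11/4 ≈ -2.7500
v(y, C) = -47/4 - 11*y/4 (v(y, C) = -9 + (y + 1)*(-11/4) = -9 + (1 + y)*(-11/4) = -9 + (-11/4 - 11*y/4) = -47/4 - 11*y/4)
v(54, V(-3))*(-8) = (-47/4 - 11/4*54)*(-8) = (-47/4 - 297/2)*(-8) = -641/4*(-8) = 1282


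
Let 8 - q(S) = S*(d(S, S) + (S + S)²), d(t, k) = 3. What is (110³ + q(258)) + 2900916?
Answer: -64462898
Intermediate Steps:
q(S) = 8 - S*(3 + 4*S²) (q(S) = 8 - S*(3 + (S + S)²) = 8 - S*(3 + (2*S)²) = 8 - S*(3 + 4*S²))
(110³ + q(258)) + 2900916 = (110³ + (8 - 4*258³ - 3*258)) + 2900916 = (1331000 + (8 - 4*17173512 - 774)) + 2900916 = (1331000 + (8 - 68694048 - 774)) + 2900916 = (1331000 - 68694814) + 2900916 = -67363814 + 2900916 = -64462898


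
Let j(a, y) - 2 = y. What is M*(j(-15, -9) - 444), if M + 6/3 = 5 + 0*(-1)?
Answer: -1353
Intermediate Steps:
j(a, y) = 2 + y
M = 3 (M = -2 + (5 + 0*(-1)) = -2 + (5 + 0) = -2 + 5 = 3)
M*(j(-15, -9) - 444) = 3*((2 - 9) - 444) = 3*(-7 - 444) = 3*(-451) = -1353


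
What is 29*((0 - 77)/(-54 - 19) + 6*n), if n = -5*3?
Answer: -188297/73 ≈ -2579.4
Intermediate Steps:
n = -15
29*((0 - 77)/(-54 - 19) + 6*n) = 29*((0 - 77)/(-54 - 19) + 6*(-15)) = 29*(-77/(-73) - 90) = 29*(-77*(-1/73) - 90) = 29*(77/73 - 90) = 29*(-6493/73) = -188297/73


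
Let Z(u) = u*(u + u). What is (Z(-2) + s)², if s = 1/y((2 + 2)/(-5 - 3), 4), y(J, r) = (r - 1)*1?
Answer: 625/9 ≈ 69.444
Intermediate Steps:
Z(u) = 2*u² (Z(u) = u*(2*u) = 2*u²)
y(J, r) = -1 + r (y(J, r) = (-1 + r)*1 = -1 + r)
s = ⅓ (s = 1/(-1 + 4) = 1/3 = ⅓ ≈ 0.33333)
(Z(-2) + s)² = (2*(-2)² + ⅓)² = (2*4 + ⅓)² = (8 + ⅓)² = (25/3)² = 625/9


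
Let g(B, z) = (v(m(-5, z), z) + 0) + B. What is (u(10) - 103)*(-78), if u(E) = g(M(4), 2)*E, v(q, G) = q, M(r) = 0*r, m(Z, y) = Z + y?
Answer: 10374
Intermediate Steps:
M(r) = 0
g(B, z) = -5 + B + z (g(B, z) = ((-5 + z) + 0) + B = (-5 + z) + B = -5 + B + z)
u(E) = -3*E (u(E) = (-5 + 0 + 2)*E = -3*E)
(u(10) - 103)*(-78) = (-3*10 - 103)*(-78) = (-30 - 103)*(-78) = -133*(-78) = 10374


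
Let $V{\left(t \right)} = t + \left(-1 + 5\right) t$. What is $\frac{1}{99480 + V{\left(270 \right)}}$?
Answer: $\frac{1}{100830} \approx 9.9177 \cdot 10^{-6}$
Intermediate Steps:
$V{\left(t \right)} = 5 t$ ($V{\left(t \right)} = t + 4 t = 5 t$)
$\frac{1}{99480 + V{\left(270 \right)}} = \frac{1}{99480 + 5 \cdot 270} = \frac{1}{99480 + 1350} = \frac{1}{100830}$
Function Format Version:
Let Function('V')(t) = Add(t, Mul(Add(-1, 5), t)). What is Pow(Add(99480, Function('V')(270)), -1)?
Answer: Rational(1, 100830) ≈ 9.9177e-6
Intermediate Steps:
Function('V')(t) = Mul(5, t) (Function('V')(t) = Add(t, Mul(4, t)) = Mul(5, t))
Pow(Add(99480, Function('V')(270)), -1) = Pow(Add(99480, Mul(5, 270)), -1) = Pow(Add(99480, 1350), -1) = Pow(100830, -1) = Rational(1, 100830)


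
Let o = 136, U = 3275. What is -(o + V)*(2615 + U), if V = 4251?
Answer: -25839430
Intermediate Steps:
-(o + V)*(2615 + U) = -(136 + 4251)*(2615 + 3275) = -4387*5890 = -1*25839430 = -25839430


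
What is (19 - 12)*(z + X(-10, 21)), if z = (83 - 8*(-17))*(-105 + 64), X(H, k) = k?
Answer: -62706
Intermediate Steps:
z = -8979 (z = (83 + 136)*(-41) = 219*(-41) = -8979)
(19 - 12)*(z + X(-10, 21)) = (19 - 12)*(-8979 + 21) = 7*(-8958) = -62706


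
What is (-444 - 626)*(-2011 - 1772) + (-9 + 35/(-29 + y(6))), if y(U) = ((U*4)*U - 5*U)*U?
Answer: 530261938/131 ≈ 4.0478e+6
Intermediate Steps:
y(U) = U*(-5*U + 4*U²) (y(U) = ((4*U)*U - 5*U)*U = (4*U² - 5*U)*U = (-5*U + 4*U²)*U = U*(-5*U + 4*U²))
(-444 - 626)*(-2011 - 1772) + (-9 + 35/(-29 + y(6))) = (-444 - 626)*(-2011 - 1772) + (-9 + 35/(-29 + 6²*(-5 + 4*6))) = -1070*(-3783) + (-9 + 35/(-29 + 36*(-5 + 24))) = 4047810 + (-9 + 35/(-29 + 36*19)) = 4047810 + (-9 + 35/(-29 + 684)) = 4047810 + (-9 + 35/655) = 4047810 + (-9 + 35*(1/655)) = 4047810 + (-9 + 7/131) = 4047810 - 1172/131 = 530261938/131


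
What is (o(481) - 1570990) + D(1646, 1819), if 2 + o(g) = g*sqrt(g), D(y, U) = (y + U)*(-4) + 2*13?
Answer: -1584826 + 481*sqrt(481) ≈ -1.5743e+6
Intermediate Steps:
D(y, U) = 26 - 4*U - 4*y (D(y, U) = (U + y)*(-4) + 26 = (-4*U - 4*y) + 26 = 26 - 4*U - 4*y)
o(g) = -2 + g**(3/2) (o(g) = -2 + g*sqrt(g) = -2 + g**(3/2))
(o(481) - 1570990) + D(1646, 1819) = ((-2 + 481**(3/2)) - 1570990) + (26 - 4*1819 - 4*1646) = ((-2 + 481*sqrt(481)) - 1570990) + (26 - 7276 - 6584) = (-1570992 + 481*sqrt(481)) - 13834 = -1584826 + 481*sqrt(481)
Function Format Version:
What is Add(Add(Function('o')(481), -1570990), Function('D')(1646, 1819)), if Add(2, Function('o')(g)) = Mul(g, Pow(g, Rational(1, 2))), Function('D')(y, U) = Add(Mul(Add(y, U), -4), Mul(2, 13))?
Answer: Add(-1584826, Mul(481, Pow(481, Rational(1, 2)))) ≈ -1.5743e+6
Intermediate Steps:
Function('D')(y, U) = Add(26, Mul(-4, U), Mul(-4, y)) (Function('D')(y, U) = Add(Mul(Add(U, y), -4), 26) = Add(Add(Mul(-4, U), Mul(-4, y)), 26) = Add(26, Mul(-4, U), Mul(-4, y)))
Function('o')(g) = Add(-2, Pow(g, Rational(3, 2))) (Function('o')(g) = Add(-2, Mul(g, Pow(g, Rational(1, 2)))) = Add(-2, Pow(g, Rational(3, 2))))
Add(Add(Function('o')(481), -1570990), Function('D')(1646, 1819)) = Add(Add(Add(-2, Pow(481, Rational(3, 2))), -1570990), Add(26, Mul(-4, 1819), Mul(-4, 1646))) = Add(Add(Add(-2, Mul(481, Pow(481, Rational(1, 2)))), -1570990), Add(26, -7276, -6584)) = Add(Add(-1570992, Mul(481, Pow(481, Rational(1, 2)))), -13834) = Add(-1584826, Mul(481, Pow(481, Rational(1, 2))))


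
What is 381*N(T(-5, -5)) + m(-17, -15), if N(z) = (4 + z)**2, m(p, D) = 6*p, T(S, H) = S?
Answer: 279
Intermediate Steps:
381*N(T(-5, -5)) + m(-17, -15) = 381*(4 - 5)**2 + 6*(-17) = 381*(-1)**2 - 102 = 381*1 - 102 = 381 - 102 = 279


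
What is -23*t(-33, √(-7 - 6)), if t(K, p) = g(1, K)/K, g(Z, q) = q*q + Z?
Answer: 25070/33 ≈ 759.70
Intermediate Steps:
g(Z, q) = Z + q² (g(Z, q) = q² + Z = Z + q²)
t(K, p) = (1 + K²)/K
-23*t(-33, √(-7 - 6)) = -23*(-33 + 1/(-33)) = -23*(-33 - 1/33) = -23*(-1090/33) = 25070/33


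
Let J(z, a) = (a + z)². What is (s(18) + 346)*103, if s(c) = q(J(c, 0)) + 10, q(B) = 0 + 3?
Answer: 36977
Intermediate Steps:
q(B) = 3
s(c) = 13 (s(c) = 3 + 10 = 13)
(s(18) + 346)*103 = (13 + 346)*103 = 359*103 = 36977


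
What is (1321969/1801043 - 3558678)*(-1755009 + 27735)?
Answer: 11070670412285991690/1801043 ≈ 6.1468e+12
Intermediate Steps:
(1321969/1801043 - 3558678)*(-1755009 + 27735) = (1321969*(1/1801043) - 3558678)*(-1727274) = (1321969/1801043 - 3558678)*(-1727274) = -6409330779185/1801043*(-1727274) = 11070670412285991690/1801043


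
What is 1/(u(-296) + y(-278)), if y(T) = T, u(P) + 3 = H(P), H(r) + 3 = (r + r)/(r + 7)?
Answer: -289/81484 ≈ -0.0035467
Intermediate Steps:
H(r) = -3 + 2*r/(7 + r) (H(r) = -3 + (r + r)/(r + 7) = -3 + (2*r)/(7 + r) = -3 + 2*r/(7 + r))
u(P) = -3 + (-21 - P)/(7 + P)
1/(u(-296) + y(-278)) = 1/(2*(-21 - 2*(-296))/(7 - 296) - 278) = 1/(2*(-21 + 592)/(-289) - 278) = 1/(2*(-1/289)*571 - 278) = 1/(-1142/289 - 278) = 1/(-81484/289) = -289/81484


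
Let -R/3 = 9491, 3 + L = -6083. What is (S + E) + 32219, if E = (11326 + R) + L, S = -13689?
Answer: -4703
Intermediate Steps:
L = -6086 (L = -3 - 6083 = -6086)
R = -28473 (R = -3*9491 = -28473)
E = -23233 (E = (11326 - 28473) - 6086 = -17147 - 6086 = -23233)
(S + E) + 32219 = (-13689 - 23233) + 32219 = -36922 + 32219 = -4703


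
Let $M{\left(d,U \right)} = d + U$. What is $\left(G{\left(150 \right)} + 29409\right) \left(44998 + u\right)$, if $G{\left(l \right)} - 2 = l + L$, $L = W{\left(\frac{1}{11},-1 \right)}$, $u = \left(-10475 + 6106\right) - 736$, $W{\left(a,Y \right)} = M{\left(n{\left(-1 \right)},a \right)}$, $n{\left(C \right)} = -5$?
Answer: $\frac{12969892481}{11} \approx 1.1791 \cdot 10^{9}$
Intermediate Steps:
$M{\left(d,U \right)} = U + d$
$W{\left(a,Y \right)} = -5 + a$ ($W{\left(a,Y \right)} = a - 5 = -5 + a$)
$u = -5105$ ($u = -4369 - 736 = -5105$)
$L = - \frac{54}{11}$ ($L = -5 + \frac{1}{11} = - \frac{54}{11} \approx -4.9091$)
$G{\left(l \right)} = - \frac{32}{11} + l$ ($G{\left(l \right)} = 2 + \left(l - \frac{54}{11}\right) = 2 + \left(- \frac{54}{11} + l\right) = - \frac{32}{11} + l$)
$\left(G{\left(150 \right)} + 29409\right) \left(44998 + u\right) = \left(\left(- \frac{32}{11} + 150\right) + 29409\right) \left(44998 - 5105\right) = \left(\frac{1618}{11} + 29409\right) 39893 = \frac{325117}{11} \cdot 39893 = \frac{12969892481}{11}$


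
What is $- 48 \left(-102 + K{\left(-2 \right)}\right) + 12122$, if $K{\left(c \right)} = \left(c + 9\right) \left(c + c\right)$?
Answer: $18362$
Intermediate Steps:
$K{\left(c \right)} = 2 c \left(9 + c\right)$ ($K{\left(c \right)} = \left(9 + c\right) 2 c = 2 c \left(9 + c\right)$)
$- 48 \left(-102 + K{\left(-2 \right)}\right) + 12122 = - 48 \left(-102 + 2 \left(-2\right) \left(9 - 2\right)\right) + 12122 = - 48 \left(-102 + 2 \left(-2\right) 7\right) + 12122 = - 48 \left(-102 - 28\right) + 12122 = \left(-48\right) \left(-130\right) + 12122 = 6240 + 12122 = 18362$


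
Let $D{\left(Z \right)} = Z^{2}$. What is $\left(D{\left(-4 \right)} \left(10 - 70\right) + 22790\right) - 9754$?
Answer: $12076$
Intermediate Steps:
$\left(D{\left(-4 \right)} \left(10 - 70\right) + 22790\right) - 9754 = \left(\left(-4\right)^{2} \left(10 - 70\right) + 22790\right) - 9754 = \left(16 \left(-60\right) + 22790\right) - 9754 = \left(-960 + 22790\right) - 9754 = 21830 - 9754 = 12076$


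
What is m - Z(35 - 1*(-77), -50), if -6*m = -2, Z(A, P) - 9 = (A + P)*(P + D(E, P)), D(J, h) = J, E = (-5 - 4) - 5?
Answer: 11878/3 ≈ 3959.3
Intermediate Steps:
E = -14 (E = -9 - 5 = -14)
Z(A, P) = 9 + (-14 + P)*(A + P) (Z(A, P) = 9 + (A + P)*(P - 14) = 9 + (A + P)*(-14 + P) = 9 + (-14 + P)*(A + P))
m = 1/3 (m = -1/6*(-2) = 1/3 ≈ 0.33333)
m - Z(35 - 1*(-77), -50) = 1/3 - (9 + (-50)**2 - 14*(35 - 1*(-77)) - 14*(-50) + (35 - 1*(-77))*(-50)) = 1/3 - (9 + 2500 - 14*(35 + 77) + 700 + (35 + 77)*(-50)) = 1/3 - (9 + 2500 - 14*112 + 700 + 112*(-50)) = 1/3 - (9 + 2500 - 1568 + 700 - 5600) = 1/3 - 1*(-3959) = 1/3 + 3959 = 11878/3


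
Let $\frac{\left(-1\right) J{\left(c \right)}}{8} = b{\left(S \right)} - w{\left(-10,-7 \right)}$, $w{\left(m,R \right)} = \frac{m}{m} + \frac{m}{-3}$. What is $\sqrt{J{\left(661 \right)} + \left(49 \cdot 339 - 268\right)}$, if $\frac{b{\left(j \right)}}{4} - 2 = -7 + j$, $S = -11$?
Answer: $\frac{\sqrt{152007}}{3} \approx 129.96$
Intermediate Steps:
$b{\left(j \right)} = -20 + 4 j$ ($b{\left(j \right)} = 8 + 4 \left(-7 + j\right) = 8 + \left(-28 + 4 j\right) = -20 + 4 j$)
$w{\left(m,R \right)} = 1 - \frac{m}{3}$ ($w{\left(m,R \right)} = 1 + m \left(- \frac{1}{3}\right) = 1 - \frac{m}{3}$)
$J{\left(c \right)} = \frac{1640}{3}$ ($J{\left(c \right)} = - 8 \left(\left(-20 + 4 \left(-11\right)\right) - \left(1 - - \frac{10}{3}\right)\right) = - 8 \left(\left(-20 - 44\right) - \left(1 + \frac{10}{3}\right)\right) = - 8 \left(-64 - \frac{13}{3}\right) = \left(-8\right) \left(- \frac{205}{3}\right) = \frac{1640}{3}$)
$\sqrt{J{\left(661 \right)} + \left(49 \cdot 339 - 268\right)} = \sqrt{\frac{1640}{3} + \left(49 \cdot 339 - 268\right)} = \sqrt{\frac{1640}{3} + \left(16611 - 268\right)} = \sqrt{\frac{1640}{3} + 16343} = \sqrt{\frac{50669}{3}} = \frac{\sqrt{152007}}{3}$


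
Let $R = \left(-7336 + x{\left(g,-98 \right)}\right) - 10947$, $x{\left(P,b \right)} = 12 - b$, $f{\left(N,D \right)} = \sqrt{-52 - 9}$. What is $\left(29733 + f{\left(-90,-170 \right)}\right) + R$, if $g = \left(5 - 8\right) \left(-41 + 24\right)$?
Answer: $11560 + i \sqrt{61} \approx 11560.0 + 7.8102 i$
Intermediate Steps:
$g = 51$ ($g = \left(-3\right) \left(-17\right) = 51$)
$f{\left(N,D \right)} = i \sqrt{61}$ ($f{\left(N,D \right)} = \sqrt{-61} = i \sqrt{61}$)
$R = -18173$ ($R = \left(-7336 + \left(12 - -98\right)\right) - 10947 = \left(-7336 + \left(12 + 98\right)\right) - 10947 = \left(-7336 + 110\right) - 10947 = -7226 - 10947 = -18173$)
$\left(29733 + f{\left(-90,-170 \right)}\right) + R = \left(29733 + i \sqrt{61}\right) - 18173 = 11560 + i \sqrt{61}$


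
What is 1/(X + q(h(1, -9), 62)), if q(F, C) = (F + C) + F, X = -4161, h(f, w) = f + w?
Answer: -1/4115 ≈ -0.00024301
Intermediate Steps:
q(F, C) = C + 2*F (q(F, C) = (C + F) + F = C + 2*F)
1/(X + q(h(1, -9), 62)) = 1/(-4161 + (62 + 2*(1 - 9))) = 1/(-4161 + (62 + 2*(-8))) = 1/(-4161 + (62 - 16)) = 1/(-4161 + 46) = 1/(-4115) = -1/4115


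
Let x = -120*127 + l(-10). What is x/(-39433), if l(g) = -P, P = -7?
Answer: 15233/39433 ≈ 0.38630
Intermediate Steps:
l(g) = 7 (l(g) = -1*(-7) = 7)
x = -15233 (x = -120*127 + 7 = -15240 + 7 = -15233)
x/(-39433) = -15233/(-39433) = -15233*(-1/39433) = 15233/39433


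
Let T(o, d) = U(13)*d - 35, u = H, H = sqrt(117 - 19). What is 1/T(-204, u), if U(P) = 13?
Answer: 5/2191 + 13*sqrt(2)/2191 ≈ 0.010673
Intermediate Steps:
H = 7*sqrt(2) (H = sqrt(98) = 7*sqrt(2) ≈ 9.8995)
u = 7*sqrt(2) ≈ 9.8995
T(o, d) = -35 + 13*d (T(o, d) = 13*d - 35 = -35 + 13*d)
1/T(-204, u) = 1/(-35 + 13*(7*sqrt(2))) = 1/(-35 + 91*sqrt(2))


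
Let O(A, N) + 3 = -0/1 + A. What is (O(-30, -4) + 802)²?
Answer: 591361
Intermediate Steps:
O(A, N) = -3 + A (O(A, N) = -3 + (-0/1 + A) = -3 + (-0 + A) = -3 + (-2*0 + A) = -3 + (0 + A) = -3 + A)
(O(-30, -4) + 802)² = ((-3 - 30) + 802)² = (-33 + 802)² = 769² = 591361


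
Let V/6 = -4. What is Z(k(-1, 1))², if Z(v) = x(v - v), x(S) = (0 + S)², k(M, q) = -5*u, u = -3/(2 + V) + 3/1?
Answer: 0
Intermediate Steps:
V = -24 (V = 6*(-4) = -24)
u = 69/22 (u = -3/(2 - 24) + 3/1 = -3/(-22) + 3*1 = -3*(-1/22) + 3 = 3/22 + 3 = 69/22 ≈ 3.1364)
k(M, q) = -345/22 (k(M, q) = -5*69/22 = -345/22)
x(S) = S²
Z(v) = 0 (Z(v) = (v - v)² = 0² = 0)
Z(k(-1, 1))² = 0² = 0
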